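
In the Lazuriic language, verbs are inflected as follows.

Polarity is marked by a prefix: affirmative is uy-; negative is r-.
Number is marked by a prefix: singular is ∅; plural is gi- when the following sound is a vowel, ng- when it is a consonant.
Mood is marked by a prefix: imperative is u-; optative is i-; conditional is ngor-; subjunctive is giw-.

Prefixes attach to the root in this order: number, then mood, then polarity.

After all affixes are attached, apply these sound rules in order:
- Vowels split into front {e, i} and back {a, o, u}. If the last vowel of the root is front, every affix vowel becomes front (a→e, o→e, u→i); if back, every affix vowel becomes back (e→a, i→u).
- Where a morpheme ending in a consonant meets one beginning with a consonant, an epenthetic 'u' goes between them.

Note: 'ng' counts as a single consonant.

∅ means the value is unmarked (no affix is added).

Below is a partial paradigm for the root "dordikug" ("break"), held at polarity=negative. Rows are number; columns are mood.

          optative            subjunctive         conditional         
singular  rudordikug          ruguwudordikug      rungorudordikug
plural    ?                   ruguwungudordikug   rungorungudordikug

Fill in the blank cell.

rungudordikug

Attach number plural ng- (before consonant 'd') → ngdordikug.
Attach mood optative i- → ingdordikug.
Attach polarity negative r- → ringdordikug.
Apply vowel harmony: ringdordikug → rungdordikug.
Apply epenthesis: rungdordikug → rungudordikug.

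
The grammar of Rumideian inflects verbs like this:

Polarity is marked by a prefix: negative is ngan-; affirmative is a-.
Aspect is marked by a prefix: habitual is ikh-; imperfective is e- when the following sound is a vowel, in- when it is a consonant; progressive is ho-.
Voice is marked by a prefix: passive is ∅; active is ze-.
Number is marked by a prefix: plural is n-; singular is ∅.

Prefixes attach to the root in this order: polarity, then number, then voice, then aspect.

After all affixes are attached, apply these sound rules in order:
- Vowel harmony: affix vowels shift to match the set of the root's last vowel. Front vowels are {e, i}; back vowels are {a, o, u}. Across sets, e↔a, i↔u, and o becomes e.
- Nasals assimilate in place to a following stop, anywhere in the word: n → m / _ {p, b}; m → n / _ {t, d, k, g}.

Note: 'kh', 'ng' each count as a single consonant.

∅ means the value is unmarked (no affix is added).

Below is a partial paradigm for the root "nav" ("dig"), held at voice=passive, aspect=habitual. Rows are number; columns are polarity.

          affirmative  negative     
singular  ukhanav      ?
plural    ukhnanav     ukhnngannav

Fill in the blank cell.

ukhngannav

Attach polarity negative ngan- → ngannav.
number = singular: zero marking, form stays ngannav.
voice = passive: zero marking, form stays ngannav.
Attach aspect habitual ikh- → ikhngannav.
Apply vowel harmony: ikhngannav → ukhngannav.
Nasal assimilation: no change.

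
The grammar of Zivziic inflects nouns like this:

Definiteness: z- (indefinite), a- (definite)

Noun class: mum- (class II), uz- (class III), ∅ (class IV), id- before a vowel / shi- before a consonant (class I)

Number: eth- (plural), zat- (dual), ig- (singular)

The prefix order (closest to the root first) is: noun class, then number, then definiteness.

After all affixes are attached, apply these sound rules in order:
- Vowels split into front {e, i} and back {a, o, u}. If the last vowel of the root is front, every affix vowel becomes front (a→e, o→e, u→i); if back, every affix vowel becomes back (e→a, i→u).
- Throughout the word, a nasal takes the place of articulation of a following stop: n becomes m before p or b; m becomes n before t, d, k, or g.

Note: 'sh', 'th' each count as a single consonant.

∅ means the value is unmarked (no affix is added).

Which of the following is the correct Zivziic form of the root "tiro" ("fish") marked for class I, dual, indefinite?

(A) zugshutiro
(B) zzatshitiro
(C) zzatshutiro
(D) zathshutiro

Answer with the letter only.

C

Attach noun class class I shi- (before consonant 't') → shitiro.
Attach number dual zat- → zatshitiro.
Attach definiteness indefinite z- → zzatshitiro.
Apply vowel harmony: zzatshitiro → zzatshutiro.
Nasal assimilation: no change.
So the correct form is zzatshutiro, option (C).
(D) zathshutiro is wrong: it uses plural instead of dual for number.
(A) zugshutiro is wrong: it uses singular instead of dual for number.
(B) zzatshitiro is wrong: it fails to apply the sound rule(s).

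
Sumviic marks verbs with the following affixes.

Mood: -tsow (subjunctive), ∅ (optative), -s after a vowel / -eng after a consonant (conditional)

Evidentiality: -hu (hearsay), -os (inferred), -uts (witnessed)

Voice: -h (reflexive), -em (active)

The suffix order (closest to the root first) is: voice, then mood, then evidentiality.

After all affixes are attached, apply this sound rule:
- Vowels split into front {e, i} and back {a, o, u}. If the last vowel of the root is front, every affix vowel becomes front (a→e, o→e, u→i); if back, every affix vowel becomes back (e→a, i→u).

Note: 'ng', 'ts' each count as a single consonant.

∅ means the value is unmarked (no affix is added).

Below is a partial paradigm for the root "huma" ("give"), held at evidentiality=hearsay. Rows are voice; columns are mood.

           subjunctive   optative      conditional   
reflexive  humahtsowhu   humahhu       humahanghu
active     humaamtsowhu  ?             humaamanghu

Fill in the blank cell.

Attach voice active -em → humaem.
mood = optative: zero marking, form stays humaem.
Attach evidentiality hearsay -hu → humaemhu.
Apply vowel harmony: humaemhu → humaamhu.

humaamhu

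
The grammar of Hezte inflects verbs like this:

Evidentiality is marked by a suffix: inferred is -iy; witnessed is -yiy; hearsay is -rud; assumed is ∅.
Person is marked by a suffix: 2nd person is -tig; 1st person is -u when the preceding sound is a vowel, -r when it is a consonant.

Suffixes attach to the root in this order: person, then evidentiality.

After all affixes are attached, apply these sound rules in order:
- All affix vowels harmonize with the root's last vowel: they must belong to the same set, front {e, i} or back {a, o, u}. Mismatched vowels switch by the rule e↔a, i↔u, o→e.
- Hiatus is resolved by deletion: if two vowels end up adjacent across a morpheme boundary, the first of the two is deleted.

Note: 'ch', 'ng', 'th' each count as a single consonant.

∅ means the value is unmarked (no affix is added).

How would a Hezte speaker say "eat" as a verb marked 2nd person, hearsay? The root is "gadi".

gaditigrid

Attach person 2nd person -tig → gaditig.
Attach evidentiality hearsay -rud → gaditigrud.
Apply vowel harmony: gaditigrud → gaditigrid.
Vowel deletion: no change.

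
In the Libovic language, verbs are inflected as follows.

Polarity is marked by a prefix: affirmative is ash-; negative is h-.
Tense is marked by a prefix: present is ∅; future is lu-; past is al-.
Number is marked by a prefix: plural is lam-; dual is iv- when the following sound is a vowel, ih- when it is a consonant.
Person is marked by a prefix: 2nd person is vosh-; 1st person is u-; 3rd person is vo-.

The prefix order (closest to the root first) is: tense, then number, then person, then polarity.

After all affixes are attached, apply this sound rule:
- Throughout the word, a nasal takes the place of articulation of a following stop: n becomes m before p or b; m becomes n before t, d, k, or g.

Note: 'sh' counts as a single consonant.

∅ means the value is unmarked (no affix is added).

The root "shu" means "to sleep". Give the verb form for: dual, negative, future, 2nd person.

Attach tense future lu- → lushu.
Attach number dual ih- (before consonant 'l') → ihlushu.
Attach person 2nd person vosh- → voshihlushu.
Attach polarity negative h- → hvoshihlushu.
Nasal assimilation: no change.

hvoshihlushu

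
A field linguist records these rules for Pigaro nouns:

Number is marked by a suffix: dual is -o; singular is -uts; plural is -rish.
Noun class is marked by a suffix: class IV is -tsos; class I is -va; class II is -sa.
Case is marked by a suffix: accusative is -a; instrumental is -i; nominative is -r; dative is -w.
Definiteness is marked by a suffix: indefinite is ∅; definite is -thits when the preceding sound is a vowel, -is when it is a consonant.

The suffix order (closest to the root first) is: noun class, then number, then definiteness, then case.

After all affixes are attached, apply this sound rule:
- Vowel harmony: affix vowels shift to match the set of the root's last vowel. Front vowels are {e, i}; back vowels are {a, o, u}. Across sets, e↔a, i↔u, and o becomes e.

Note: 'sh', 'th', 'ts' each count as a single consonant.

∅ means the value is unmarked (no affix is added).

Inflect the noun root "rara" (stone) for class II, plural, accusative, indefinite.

rarasarusha

Attach noun class class II -sa → rarasa.
Attach number plural -rish → rarasarish.
definiteness = indefinite: zero marking, form stays rarasarish.
Attach case accusative -a → rarasarisha.
Apply vowel harmony: rarasarisha → rarasarusha.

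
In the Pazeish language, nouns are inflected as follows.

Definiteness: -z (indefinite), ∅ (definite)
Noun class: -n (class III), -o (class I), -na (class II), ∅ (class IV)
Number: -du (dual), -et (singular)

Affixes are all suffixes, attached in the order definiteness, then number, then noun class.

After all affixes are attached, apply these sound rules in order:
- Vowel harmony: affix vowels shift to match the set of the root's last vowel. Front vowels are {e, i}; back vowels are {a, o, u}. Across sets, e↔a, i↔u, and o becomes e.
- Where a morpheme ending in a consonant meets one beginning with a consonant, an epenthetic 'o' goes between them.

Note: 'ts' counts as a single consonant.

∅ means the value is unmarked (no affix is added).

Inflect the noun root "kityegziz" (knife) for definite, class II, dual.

definiteness = definite: zero marking, form stays kityegziz.
Attach number dual -du → kityegzizdu.
Attach noun class class II -na → kityegzizduna.
Apply vowel harmony: kityegzizduna → kityegzizdine.
Apply epenthesis: kityegzizdine → kityegzizodine.

kityegzizodine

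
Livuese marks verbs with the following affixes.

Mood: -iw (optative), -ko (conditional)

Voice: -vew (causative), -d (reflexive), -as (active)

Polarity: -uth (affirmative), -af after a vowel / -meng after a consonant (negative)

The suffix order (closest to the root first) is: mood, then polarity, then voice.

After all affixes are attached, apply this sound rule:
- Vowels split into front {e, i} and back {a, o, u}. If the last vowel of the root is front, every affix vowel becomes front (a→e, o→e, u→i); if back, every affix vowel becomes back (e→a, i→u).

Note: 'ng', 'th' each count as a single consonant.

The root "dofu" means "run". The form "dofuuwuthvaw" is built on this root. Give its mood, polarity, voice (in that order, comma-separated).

optative, affirmative, causative

Segment: dofu-iw-uth-vew.
mood: -iw → optative.
polarity: -uth → affirmative.
voice: -vew → causative.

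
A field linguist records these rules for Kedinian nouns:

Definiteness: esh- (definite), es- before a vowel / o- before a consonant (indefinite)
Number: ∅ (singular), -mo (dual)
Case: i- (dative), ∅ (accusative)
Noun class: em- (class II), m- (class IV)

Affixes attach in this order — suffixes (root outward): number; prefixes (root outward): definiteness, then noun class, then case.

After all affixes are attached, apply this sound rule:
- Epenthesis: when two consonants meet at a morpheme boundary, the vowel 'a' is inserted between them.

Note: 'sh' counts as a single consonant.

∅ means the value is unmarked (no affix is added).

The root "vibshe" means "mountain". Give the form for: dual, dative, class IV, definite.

imeshavibshemo

Attach definiteness definite esh- → eshvibshe.
Attach noun class class IV m- → meshvibshe.
Attach number dual -mo → meshvibshemo.
Attach case dative i- → imeshvibshemo.
Apply epenthesis: imeshvibshemo → imeshavibshemo.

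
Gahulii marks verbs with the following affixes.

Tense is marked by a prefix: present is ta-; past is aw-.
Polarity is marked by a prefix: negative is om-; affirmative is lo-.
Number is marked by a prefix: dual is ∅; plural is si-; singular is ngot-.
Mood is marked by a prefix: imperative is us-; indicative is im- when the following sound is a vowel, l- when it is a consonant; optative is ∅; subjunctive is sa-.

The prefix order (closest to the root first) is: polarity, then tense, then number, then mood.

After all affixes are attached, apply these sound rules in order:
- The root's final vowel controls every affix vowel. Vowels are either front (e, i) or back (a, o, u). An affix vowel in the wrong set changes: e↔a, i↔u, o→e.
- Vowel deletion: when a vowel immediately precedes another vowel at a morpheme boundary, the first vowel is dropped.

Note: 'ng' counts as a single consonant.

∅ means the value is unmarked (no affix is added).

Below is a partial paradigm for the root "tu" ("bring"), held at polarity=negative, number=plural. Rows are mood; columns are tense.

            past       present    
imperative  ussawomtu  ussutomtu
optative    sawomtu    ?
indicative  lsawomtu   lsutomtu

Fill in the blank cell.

sutomtu

Attach polarity negative om- → omtu.
Attach tense present ta- → taomtu.
Attach number plural si- → sitaomtu.
mood = optative: zero marking, form stays sitaomtu.
Apply vowel harmony: sitaomtu → sutaomtu.
Apply vowel deletion: sutaomtu → sutomtu.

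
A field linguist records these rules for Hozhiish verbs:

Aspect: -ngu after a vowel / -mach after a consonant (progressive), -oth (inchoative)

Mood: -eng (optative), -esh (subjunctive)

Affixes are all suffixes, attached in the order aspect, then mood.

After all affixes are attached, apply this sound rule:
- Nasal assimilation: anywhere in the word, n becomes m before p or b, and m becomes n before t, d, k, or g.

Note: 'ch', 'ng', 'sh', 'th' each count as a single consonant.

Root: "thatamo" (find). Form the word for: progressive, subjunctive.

Attach aspect progressive -ngu (after vowel 'o') → thatamongu.
Attach mood subjunctive -esh → thatamonguesh.
Nasal assimilation: no change.

thatamonguesh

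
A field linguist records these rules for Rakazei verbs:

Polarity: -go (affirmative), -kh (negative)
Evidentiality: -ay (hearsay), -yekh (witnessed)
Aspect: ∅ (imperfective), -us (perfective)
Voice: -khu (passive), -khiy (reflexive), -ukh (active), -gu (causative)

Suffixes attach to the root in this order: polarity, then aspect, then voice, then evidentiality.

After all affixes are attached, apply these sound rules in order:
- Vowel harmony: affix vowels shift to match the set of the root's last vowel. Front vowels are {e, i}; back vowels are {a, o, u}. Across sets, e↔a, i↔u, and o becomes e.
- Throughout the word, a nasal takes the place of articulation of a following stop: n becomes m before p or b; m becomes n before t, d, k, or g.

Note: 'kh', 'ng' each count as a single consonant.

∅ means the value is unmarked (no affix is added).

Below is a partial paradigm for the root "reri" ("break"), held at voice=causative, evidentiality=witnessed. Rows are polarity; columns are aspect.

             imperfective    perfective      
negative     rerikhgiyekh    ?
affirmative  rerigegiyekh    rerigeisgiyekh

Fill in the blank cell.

rerikhisgiyekh

Attach polarity negative -kh → rerikh.
Attach aspect perfective -us → rerikhus.
Attach voice causative -gu → rerikhusgu.
Attach evidentiality witnessed -yekh → rerikhusguyekh.
Apply vowel harmony: rerikhusguyekh → rerikhisgiyekh.
Nasal assimilation: no change.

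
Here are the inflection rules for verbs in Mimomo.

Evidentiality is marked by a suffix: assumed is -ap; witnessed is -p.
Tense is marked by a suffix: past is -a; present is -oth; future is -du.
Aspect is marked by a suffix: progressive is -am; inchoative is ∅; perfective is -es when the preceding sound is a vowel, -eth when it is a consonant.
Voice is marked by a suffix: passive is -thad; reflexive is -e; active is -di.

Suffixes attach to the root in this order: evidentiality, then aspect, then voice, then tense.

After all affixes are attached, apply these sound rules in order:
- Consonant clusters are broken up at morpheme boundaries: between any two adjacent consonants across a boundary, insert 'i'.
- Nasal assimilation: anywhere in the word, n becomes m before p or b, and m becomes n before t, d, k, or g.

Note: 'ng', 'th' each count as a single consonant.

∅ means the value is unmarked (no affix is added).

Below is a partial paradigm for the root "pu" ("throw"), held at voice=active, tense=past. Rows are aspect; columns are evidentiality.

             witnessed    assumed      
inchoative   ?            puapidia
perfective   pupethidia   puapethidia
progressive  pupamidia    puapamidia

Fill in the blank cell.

Attach evidentiality witnessed -p → pup.
aspect = inchoative: zero marking, form stays pup.
Attach voice active -di → pupdi.
Attach tense past -a → pupdia.
Apply epenthesis: pupdia → pupidia.
Nasal assimilation: no change.

pupidia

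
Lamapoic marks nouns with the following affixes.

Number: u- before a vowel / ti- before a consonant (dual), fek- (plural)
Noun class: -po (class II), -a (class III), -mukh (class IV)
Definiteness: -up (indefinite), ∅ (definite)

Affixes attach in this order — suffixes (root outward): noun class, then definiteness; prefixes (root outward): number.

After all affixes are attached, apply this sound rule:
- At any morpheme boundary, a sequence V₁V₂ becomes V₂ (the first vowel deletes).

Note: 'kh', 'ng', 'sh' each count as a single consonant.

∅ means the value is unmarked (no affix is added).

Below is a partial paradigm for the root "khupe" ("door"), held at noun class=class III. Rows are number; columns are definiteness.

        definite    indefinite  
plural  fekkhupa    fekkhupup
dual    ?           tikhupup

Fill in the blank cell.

Attach noun class class III -a → khupea.
Attach number dual ti- (before consonant 'kh') → tikhupea.
definiteness = definite: zero marking, form stays tikhupea.
Apply vowel deletion: tikhupea → tikhupa.

tikhupa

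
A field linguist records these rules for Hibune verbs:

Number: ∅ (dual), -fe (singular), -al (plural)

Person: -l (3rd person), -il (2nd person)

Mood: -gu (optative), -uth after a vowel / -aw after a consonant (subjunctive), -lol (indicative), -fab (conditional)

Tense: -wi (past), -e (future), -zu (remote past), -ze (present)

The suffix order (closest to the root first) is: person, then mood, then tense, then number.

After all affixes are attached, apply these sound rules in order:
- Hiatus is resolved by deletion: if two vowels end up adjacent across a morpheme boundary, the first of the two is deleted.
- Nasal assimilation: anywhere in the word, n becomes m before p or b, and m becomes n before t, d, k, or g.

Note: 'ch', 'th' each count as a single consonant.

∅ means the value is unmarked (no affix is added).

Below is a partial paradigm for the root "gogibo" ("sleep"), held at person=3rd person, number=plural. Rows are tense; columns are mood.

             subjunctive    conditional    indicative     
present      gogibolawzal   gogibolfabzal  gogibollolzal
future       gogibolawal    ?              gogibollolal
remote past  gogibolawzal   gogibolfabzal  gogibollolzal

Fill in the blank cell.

gogibolfabal

Attach person 3rd person -l → gogibol.
Attach mood conditional -fab → gogibolfab.
Attach tense future -e → gogibolfabe.
Attach number plural -al → gogibolfabeal.
Apply vowel deletion: gogibolfabeal → gogibolfabal.
Nasal assimilation: no change.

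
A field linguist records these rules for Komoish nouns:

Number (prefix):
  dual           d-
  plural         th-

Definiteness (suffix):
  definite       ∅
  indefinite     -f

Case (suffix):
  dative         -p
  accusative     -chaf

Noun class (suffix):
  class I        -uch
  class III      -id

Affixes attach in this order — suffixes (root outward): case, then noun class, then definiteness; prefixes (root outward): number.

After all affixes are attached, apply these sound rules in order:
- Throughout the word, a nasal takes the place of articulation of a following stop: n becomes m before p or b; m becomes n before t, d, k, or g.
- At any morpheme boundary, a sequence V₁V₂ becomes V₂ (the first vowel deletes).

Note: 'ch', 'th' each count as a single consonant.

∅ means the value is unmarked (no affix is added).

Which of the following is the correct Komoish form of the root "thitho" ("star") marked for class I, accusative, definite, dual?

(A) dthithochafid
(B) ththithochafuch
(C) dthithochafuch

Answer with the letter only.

Attach case accusative -chaf → thithochaf.
Attach number dual d- → dthithochaf.
Attach noun class class I -uch → dthithochafuch.
definiteness = definite: zero marking, form stays dthithochafuch.
Nasal assimilation: no change.
Vowel deletion: no change.
So the correct form is dthithochafuch, option (C).
(B) ththithochafuch is wrong: it uses plural instead of dual for number.
(A) dthithochafid is wrong: it uses class III instead of class I for noun class.

C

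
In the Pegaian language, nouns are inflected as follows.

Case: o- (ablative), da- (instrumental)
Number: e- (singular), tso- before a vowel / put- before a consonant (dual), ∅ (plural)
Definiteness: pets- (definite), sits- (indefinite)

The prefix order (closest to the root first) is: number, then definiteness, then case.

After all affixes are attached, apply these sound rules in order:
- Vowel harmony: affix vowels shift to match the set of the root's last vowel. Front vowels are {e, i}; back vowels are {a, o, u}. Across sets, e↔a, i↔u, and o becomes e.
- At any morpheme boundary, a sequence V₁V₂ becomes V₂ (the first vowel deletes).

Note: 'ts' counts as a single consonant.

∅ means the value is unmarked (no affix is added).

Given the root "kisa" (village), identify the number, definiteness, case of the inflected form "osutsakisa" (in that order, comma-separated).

singular, indefinite, ablative

Segment: o-sits-e-kisa.
number: e- → singular.
definiteness: sits- → indefinite.
case: o- → ablative.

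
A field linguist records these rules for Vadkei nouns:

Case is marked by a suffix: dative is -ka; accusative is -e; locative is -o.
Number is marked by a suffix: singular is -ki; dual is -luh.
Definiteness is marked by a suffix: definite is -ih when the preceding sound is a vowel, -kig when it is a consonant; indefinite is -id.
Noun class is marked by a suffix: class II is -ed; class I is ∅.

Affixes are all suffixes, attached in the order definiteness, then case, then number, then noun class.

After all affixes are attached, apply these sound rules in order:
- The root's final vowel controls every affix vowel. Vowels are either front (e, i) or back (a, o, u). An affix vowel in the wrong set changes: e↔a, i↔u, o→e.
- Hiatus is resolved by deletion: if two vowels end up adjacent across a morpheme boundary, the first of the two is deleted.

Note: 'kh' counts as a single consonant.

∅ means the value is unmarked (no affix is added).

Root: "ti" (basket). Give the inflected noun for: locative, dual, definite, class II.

Attach definiteness definite -ih (after vowel 'i') → tiih.
Attach case locative -o → tiiho.
Attach number dual -luh → tiiholuh.
Attach noun class class II -ed → tiiholuhed.
Apply vowel harmony: tiiholuhed → tiihelihed.
Apply vowel deletion: tiihelihed → tihelihed.

tihelihed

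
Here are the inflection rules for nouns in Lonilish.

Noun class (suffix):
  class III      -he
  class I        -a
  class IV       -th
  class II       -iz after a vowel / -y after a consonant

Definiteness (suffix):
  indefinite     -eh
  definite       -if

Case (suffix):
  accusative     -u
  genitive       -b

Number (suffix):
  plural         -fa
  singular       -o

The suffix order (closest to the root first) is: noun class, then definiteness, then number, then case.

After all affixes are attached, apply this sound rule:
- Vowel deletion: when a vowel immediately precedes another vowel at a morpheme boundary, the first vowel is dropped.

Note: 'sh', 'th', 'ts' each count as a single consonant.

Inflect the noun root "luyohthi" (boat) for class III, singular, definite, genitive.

luyohthihifob

Attach noun class class III -he → luyohthihe.
Attach definiteness definite -if → luyohthiheif.
Attach number singular -o → luyohthiheifo.
Attach case genitive -b → luyohthiheifob.
Apply vowel deletion: luyohthiheifob → luyohthihifob.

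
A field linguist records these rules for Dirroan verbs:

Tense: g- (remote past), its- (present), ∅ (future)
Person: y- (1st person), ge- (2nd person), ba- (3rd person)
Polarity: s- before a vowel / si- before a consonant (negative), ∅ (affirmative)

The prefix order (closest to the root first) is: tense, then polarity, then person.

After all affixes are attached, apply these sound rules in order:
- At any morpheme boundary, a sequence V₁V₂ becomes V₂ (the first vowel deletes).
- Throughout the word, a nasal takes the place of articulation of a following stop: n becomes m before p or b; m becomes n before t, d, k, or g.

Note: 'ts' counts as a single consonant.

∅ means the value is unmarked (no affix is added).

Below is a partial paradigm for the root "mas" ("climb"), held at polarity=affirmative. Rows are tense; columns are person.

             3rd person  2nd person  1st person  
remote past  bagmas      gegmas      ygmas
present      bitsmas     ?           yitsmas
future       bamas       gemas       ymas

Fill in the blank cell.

Attach tense present its- → itsmas.
polarity = affirmative: zero marking, form stays itsmas.
Attach person 2nd person ge- → geitsmas.
Apply vowel deletion: geitsmas → gitsmas.
Nasal assimilation: no change.

gitsmas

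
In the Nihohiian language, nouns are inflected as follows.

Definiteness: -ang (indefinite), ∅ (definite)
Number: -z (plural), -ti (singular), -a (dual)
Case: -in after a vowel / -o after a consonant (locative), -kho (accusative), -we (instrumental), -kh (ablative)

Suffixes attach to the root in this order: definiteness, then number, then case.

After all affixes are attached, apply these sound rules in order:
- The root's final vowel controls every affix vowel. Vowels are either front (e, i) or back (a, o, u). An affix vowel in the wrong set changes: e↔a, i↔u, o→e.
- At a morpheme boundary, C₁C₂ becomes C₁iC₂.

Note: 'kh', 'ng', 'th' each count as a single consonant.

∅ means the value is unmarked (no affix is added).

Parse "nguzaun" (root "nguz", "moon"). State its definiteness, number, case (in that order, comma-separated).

Segment: nguz-a-in.
definiteness: ∅ → definite.
number: -a → dual.
case: -in/o → locative.

definite, dual, locative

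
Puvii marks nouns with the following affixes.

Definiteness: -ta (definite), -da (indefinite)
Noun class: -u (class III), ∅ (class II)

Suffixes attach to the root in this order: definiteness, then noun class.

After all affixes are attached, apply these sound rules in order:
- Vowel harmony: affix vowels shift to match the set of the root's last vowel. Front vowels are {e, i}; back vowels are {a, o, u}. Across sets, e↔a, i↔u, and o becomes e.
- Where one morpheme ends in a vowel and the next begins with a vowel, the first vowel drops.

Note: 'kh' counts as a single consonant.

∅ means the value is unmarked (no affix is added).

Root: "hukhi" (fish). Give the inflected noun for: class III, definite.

Attach definiteness definite -ta → hukhita.
Attach noun class class III -u → hukhitau.
Apply vowel harmony: hukhitau → hukhitei.
Apply vowel deletion: hukhitei → hukhiti.

hukhiti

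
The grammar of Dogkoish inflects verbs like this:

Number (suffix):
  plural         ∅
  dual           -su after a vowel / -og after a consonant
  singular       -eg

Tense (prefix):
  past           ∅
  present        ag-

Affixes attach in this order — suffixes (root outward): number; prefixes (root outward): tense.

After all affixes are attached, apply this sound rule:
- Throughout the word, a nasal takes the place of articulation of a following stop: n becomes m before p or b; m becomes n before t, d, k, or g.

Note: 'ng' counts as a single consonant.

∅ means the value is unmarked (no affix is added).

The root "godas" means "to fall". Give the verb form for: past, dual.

godasog

Attach number dual -og (after consonant 's') → godasog.
tense = past: zero marking, form stays godasog.
Nasal assimilation: no change.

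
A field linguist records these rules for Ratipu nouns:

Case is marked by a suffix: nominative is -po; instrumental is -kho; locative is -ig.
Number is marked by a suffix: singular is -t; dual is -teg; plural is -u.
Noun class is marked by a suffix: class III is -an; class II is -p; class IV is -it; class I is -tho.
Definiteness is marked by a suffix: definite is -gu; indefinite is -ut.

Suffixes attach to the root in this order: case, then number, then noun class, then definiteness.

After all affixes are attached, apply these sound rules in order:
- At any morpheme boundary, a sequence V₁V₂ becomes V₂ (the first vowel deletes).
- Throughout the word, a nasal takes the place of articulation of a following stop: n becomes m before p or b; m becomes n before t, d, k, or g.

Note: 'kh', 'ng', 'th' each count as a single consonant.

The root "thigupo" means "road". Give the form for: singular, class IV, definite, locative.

Attach case locative -ig → thigupoig.
Attach number singular -t → thigupoigt.
Attach noun class class IV -it → thigupoigtit.
Attach definiteness definite -gu → thigupoigtitgu.
Apply vowel deletion: thigupoigtitgu → thigupigtitgu.
Nasal assimilation: no change.

thigupigtitgu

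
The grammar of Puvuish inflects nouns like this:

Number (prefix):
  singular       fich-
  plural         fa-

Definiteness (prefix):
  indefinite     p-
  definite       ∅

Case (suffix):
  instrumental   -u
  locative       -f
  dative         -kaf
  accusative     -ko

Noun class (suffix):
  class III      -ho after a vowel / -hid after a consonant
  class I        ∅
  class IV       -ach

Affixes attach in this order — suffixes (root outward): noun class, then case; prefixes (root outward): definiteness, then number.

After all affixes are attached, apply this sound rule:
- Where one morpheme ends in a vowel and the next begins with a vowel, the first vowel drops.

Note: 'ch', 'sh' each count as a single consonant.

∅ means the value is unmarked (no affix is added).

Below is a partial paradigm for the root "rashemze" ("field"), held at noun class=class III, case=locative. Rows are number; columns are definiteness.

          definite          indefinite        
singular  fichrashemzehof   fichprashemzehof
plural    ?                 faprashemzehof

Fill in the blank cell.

farashemzehof

definiteness = definite: zero marking, form stays rashemze.
Attach noun class class III -ho (after vowel 'e') → rashemzeho.
Attach case locative -f → rashemzehof.
Attach number plural fa- → farashemzehof.
Vowel deletion: no change.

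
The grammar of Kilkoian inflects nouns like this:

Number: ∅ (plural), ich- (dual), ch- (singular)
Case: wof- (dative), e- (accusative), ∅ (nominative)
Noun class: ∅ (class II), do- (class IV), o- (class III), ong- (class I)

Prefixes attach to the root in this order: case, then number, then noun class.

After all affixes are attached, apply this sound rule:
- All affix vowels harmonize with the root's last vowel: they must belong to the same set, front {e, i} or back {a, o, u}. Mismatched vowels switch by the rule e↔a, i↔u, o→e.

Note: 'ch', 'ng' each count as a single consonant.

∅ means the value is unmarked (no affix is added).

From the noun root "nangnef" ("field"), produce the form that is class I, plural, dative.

engwefnangnef

Attach case dative wof- → wofnangnef.
number = plural: zero marking, form stays wofnangnef.
Attach noun class class I ong- → ongwofnangnef.
Apply vowel harmony: ongwofnangnef → engwefnangnef.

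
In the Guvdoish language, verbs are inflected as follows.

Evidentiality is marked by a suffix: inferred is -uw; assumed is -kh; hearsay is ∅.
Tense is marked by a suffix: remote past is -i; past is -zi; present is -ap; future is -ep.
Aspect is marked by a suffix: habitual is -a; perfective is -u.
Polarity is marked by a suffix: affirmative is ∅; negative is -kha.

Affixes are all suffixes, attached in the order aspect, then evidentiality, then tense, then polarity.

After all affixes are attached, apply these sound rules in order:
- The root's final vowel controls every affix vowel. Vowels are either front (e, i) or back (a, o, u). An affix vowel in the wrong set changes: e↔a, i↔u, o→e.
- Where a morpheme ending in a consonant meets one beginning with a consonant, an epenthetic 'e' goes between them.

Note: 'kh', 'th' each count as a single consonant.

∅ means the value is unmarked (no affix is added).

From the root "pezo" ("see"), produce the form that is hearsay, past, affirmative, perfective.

pezouzu

Attach aspect perfective -u → pezou.
evidentiality = hearsay: zero marking, form stays pezou.
Attach tense past -zi → pezouzi.
polarity = affirmative: zero marking, form stays pezouzi.
Apply vowel harmony: pezouzi → pezouzu.
Epenthesis: no change.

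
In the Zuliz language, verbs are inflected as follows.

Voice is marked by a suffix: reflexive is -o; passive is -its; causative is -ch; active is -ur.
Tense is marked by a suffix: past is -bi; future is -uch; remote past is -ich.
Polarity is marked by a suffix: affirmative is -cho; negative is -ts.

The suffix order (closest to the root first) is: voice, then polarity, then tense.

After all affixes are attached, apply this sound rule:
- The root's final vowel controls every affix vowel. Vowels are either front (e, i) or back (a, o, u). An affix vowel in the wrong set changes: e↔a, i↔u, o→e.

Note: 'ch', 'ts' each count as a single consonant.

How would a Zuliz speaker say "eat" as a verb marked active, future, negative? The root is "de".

Attach voice active -ur → deur.
Attach polarity negative -ts → deurts.
Attach tense future -uch → deurtsuch.
Apply vowel harmony: deurtsuch → deirtsich.

deirtsich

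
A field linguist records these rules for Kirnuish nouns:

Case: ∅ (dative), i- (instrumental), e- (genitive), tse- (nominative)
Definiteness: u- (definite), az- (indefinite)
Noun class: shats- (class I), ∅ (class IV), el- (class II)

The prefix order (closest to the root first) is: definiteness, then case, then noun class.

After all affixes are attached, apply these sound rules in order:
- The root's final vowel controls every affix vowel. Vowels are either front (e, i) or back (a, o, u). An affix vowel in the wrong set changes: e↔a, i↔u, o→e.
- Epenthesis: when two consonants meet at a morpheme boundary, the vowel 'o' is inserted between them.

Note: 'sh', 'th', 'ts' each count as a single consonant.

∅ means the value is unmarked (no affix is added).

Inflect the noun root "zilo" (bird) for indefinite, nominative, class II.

Attach definiteness indefinite az- → azzilo.
Attach case nominative tse- → tseazzilo.
Attach noun class class II el- → eltseazzilo.
Apply vowel harmony: eltseazzilo → altsaazzilo.
Apply epenthesis: altsaazzilo → alotsaazozilo.

alotsaazozilo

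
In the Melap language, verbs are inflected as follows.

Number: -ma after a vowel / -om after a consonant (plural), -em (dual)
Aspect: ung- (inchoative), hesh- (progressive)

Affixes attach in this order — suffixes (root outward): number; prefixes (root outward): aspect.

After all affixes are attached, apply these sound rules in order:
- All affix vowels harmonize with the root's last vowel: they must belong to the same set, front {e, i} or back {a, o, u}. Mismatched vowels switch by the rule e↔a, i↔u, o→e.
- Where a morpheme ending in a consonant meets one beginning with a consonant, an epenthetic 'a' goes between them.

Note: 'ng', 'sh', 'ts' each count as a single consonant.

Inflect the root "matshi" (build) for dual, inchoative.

ingamatshiem

Attach aspect inchoative ung- → ungmatshi.
Attach number dual -em → ungmatshiem.
Apply vowel harmony: ungmatshiem → ingmatshiem.
Apply epenthesis: ingmatshiem → ingamatshiem.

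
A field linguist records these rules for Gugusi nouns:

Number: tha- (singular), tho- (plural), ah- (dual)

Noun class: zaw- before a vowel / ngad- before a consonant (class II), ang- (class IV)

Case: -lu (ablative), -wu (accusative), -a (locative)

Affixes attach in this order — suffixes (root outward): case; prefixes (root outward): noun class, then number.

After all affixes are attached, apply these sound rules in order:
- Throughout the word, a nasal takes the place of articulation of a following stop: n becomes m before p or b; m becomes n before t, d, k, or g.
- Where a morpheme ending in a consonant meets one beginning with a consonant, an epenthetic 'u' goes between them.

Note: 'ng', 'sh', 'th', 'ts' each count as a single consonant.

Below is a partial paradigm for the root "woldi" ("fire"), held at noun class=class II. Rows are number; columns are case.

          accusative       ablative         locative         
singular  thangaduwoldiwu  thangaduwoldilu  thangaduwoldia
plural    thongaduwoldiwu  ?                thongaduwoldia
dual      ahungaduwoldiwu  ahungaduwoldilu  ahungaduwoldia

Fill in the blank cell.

thongaduwoldilu

Attach noun class class II ngad- (before consonant 'w') → ngadwoldi.
Attach number plural tho- → thongadwoldi.
Attach case ablative -lu → thongadwoldilu.
Nasal assimilation: no change.
Apply epenthesis: thongadwoldilu → thongaduwoldilu.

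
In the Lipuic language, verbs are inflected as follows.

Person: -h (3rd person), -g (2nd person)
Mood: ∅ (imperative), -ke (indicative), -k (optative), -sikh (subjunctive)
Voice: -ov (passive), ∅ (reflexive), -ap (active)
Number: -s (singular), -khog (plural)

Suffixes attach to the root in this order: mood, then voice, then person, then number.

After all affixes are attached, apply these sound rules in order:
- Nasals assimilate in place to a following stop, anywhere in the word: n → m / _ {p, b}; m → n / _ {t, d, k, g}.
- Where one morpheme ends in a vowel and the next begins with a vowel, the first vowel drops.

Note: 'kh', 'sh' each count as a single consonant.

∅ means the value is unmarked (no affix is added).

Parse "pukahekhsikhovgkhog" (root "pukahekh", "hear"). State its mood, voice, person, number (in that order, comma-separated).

Segment: pukahekh-sikh-ov-g-khog.
mood: -sikh → subjunctive.
voice: -ov → passive.
person: -g → 2nd person.
number: -khog → plural.

subjunctive, passive, 2nd person, plural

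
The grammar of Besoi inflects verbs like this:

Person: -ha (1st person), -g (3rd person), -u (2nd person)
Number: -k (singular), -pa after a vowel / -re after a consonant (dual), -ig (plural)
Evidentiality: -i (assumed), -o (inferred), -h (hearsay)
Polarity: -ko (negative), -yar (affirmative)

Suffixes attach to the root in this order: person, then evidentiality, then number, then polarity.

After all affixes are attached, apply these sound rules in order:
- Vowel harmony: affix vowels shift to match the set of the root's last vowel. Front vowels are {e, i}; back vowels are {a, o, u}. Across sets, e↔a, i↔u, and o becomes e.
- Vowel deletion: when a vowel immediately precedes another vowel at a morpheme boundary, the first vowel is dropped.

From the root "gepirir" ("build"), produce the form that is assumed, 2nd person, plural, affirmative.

Attach person 2nd person -u → gepiriru.
Attach evidentiality assumed -i → gepirirui.
Attach number plural -ig → gepiriruiig.
Attach polarity affirmative -yar → gepiriruiigyar.
Apply vowel harmony: gepiriruiigyar → gepiririiigyer.
Apply vowel deletion: gepiririiigyer → gepiririgyer.

gepiririgyer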